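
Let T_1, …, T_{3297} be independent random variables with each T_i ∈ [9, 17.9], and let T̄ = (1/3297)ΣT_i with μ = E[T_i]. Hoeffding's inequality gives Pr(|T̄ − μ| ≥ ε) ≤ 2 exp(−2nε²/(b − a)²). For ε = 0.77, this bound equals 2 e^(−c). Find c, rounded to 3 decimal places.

49.357

c = 2nε²/(b − a)² = 2·3297·0.77² / 8.9² = 49.3572.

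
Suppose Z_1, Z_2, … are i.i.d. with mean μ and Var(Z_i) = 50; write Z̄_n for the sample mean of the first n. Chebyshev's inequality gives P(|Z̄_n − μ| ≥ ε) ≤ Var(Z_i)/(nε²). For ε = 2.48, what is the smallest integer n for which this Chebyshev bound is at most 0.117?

Require 50/(n·2.48²) ≤ 0.117, i.e. n ≥ 50/(0.117·2.48²) = 69.483.
The smallest integer n is 70.

70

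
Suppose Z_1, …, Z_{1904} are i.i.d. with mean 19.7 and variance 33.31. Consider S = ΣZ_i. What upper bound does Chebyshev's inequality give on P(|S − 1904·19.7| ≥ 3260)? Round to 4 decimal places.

Var(S) = n·Var(Z_i) = 1904·33.31 = 63422.24.
Chebyshev: P(|S − 1904·19.7| ≥ 3260) ≤ Var(S)/3260² = 63422.24/10627600 = 0.0060.

0.0060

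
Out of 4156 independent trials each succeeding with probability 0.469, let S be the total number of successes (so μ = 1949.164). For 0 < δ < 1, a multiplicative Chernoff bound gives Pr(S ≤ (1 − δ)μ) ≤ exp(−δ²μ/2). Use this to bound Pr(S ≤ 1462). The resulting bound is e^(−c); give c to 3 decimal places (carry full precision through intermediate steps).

Write 1462 = (1 − δ)μ, so δ = 1 − 1462/1949.164 = 0.2499348…
Then the exponent is δ²μ/2 = (μ − 1462)²/(2μ) = 60.879629.

60.880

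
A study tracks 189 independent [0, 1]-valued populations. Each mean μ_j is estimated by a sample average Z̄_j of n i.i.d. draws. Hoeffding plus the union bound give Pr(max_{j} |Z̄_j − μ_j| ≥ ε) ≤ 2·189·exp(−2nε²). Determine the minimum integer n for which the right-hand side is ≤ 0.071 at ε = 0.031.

4465

Need 2·189·exp(−2nε²) ≤ 0.071, i.e. exp(−2nε²) ≤ 0.071/378.
So 2nε² ≥ ln(378/0.071) = 8.579970.
Hence n ≥ 8.579970/(2·0.031²) = 4464.084.
The smallest integer n is 4465.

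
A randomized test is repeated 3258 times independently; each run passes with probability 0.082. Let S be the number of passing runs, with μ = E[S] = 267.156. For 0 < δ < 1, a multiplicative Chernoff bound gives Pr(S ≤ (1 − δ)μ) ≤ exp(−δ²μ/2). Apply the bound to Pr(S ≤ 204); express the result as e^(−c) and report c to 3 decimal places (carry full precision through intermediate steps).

Write 204 = (1 − δ)μ, so δ = 1 − 204/267.156 = 0.2364012…
Then the exponent is δ²μ/2 = (μ − 204)²/(2μ) = 7.465077.

7.465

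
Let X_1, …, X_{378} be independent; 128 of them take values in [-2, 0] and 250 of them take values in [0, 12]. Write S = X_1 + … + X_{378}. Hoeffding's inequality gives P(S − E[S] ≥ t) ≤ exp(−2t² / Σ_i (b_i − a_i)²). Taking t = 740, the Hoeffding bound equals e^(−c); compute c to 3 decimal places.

29.996

Σ(b_i − a_i)² = 128·2² + 250·12² = 36512.
c = 2t² / 36512 = 2·740² / 36512 = 29.9956.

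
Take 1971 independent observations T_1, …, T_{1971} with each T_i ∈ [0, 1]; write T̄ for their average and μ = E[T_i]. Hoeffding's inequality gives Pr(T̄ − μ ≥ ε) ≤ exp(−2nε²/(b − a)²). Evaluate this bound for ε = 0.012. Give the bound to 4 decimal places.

Exponent: 2nε²/(b − a)² = 2·1971·0.012² / 1² = 0.56765.
Bound = exp(−0.56765) = 0.56686.

0.5669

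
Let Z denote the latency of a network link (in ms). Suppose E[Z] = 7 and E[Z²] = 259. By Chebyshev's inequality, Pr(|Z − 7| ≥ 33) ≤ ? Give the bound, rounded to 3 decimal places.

0.193

Var(Z) = E[Z²] − (E[Z])² = 259 − 49 = 210.
Chebyshev's inequality: Pr(|Z − μ| ≥ t) ≤ Var(Z)/t² = 210/1089 = 0.1928.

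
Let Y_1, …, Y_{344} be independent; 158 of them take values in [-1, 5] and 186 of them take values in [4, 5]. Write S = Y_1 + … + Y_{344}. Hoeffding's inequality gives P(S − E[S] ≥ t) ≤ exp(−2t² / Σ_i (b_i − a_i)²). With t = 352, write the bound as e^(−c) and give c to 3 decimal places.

42.187

Σ(b_i − a_i)² = 158·6² + 186·1² = 5874.
c = 2t² / 5874 = 2·352² / 5874 = 42.1873.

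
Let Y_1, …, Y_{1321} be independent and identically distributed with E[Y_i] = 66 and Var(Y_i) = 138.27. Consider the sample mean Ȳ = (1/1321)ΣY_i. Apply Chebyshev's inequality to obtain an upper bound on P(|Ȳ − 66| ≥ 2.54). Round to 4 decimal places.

0.0162

Var(Ȳ) = Var(Y_i)/n = 138.27/1321 = 0.10467.
Chebyshev: P(|Ȳ − 66| ≥ 2.54) ≤ Var(Ȳ)/(2.54)² = 138.27/(1321·2.54²) = 0.0162.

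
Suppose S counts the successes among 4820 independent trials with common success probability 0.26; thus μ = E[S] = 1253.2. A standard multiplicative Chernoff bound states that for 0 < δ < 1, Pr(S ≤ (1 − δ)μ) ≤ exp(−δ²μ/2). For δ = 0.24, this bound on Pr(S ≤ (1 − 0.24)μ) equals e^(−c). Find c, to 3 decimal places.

c = δ²μ/2 = 0.24²·1253.2/2 = 36.0922.

36.092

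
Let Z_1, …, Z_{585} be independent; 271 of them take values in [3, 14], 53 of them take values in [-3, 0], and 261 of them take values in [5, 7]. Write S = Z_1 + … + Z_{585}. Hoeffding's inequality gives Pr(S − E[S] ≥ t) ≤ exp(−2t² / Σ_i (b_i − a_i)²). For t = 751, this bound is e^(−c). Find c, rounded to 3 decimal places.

Σ(b_i − a_i)² = 271·11² + 53·3² + 261·2² = 34312.
c = 2t² / 34312 = 2·751² / 34312 = 32.8749.

32.875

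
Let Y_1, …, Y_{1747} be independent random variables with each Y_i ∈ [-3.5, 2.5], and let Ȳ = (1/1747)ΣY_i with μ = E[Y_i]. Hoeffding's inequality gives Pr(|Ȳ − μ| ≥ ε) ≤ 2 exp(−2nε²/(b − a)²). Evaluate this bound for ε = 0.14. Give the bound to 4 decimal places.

0.2985

Exponent: 2nε²/(b − a)² = 2·1747·0.14² / 6² = 1.90229.
Bound = 2·exp(−1.90229) = 0.29845.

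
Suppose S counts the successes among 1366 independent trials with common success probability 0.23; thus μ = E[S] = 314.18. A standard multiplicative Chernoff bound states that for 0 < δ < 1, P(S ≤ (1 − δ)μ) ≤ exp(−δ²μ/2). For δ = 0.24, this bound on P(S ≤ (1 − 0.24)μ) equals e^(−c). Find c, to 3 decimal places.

9.048

c = δ²μ/2 = 0.24²·314.18/2 = 9.0484.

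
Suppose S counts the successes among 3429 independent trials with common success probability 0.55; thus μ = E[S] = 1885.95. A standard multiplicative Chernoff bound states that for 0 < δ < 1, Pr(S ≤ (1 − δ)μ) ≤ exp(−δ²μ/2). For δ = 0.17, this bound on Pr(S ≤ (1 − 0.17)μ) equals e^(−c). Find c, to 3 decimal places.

27.252

c = δ²μ/2 = 0.17²·1885.95/2 = 27.2520.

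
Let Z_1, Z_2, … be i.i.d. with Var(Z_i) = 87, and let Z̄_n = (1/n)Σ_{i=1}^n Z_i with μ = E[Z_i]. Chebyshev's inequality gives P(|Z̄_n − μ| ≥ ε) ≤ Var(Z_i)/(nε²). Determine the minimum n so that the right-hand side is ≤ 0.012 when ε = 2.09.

1660

Require 87/(n·2.09²) ≤ 0.012, i.e. n ≥ 87/(0.012·2.09²) = 1659.761.
The smallest integer n is 1660.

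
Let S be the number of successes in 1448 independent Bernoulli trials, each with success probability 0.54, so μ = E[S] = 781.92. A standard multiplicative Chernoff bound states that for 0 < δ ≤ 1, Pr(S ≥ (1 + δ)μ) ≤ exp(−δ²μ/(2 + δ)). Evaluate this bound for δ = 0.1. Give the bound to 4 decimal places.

0.0242

Exponent = δ²μ/(2 + δ) = 0.1²·781.92/2.1 = 3.7234.
Bound = exp(−3.7234) = 0.02415.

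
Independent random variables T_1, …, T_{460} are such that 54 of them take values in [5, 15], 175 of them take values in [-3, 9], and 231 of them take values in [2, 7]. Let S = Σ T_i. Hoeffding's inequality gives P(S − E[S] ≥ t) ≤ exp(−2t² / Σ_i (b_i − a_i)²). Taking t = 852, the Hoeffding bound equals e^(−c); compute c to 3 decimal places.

39.912

Σ(b_i − a_i)² = 54·10² + 175·12² + 231·5² = 36375.
c = 2t² / 36375 = 2·852² / 36375 = 39.9122.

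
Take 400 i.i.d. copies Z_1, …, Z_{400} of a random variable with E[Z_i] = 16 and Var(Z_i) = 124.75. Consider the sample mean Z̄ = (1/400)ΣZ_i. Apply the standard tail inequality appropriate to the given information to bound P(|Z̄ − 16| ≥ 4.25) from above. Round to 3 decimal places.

With mean and variance of each term known, Chebyshev's inequality bounds the deviation of the sum (or sample mean).
Var(Z̄) = Var(Z_i)/n = 124.75/400 = 0.31188.
Chebyshev: P(|Z̄ − 16| ≥ 4.25) ≤ Var(Z̄)/(4.25)² = 124.75/(400·4.25²) = 0.0173.

0.017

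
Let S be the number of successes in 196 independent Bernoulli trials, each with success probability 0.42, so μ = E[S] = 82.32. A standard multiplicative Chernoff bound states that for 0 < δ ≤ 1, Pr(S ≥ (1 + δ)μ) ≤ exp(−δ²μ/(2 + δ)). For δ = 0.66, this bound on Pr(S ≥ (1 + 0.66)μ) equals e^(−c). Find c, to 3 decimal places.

13.481

c = δ²μ/(2 + δ) = 0.66²·82.32/(2 + 0.66) = 13.4807.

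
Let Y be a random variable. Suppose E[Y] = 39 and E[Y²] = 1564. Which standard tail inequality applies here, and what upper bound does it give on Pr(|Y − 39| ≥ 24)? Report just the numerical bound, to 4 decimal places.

0.0747

The first two moments determine the variance, so Chebyshev's inequality is the sharpest standard bound available.
Var(Y) = E[Y²] − (E[Y])² = 1564 − 1521 = 43.
Chebyshev's inequality: Pr(|Y − μ| ≥ t) ≤ Var(Y)/t² = 43/576 = 0.0747.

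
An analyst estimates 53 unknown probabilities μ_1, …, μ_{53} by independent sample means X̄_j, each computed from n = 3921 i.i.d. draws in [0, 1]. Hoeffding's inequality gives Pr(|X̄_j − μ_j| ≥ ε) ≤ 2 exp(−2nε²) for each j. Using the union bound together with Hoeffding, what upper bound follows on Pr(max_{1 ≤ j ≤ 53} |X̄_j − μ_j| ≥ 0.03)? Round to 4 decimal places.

0.0912

Per-experiment Hoeffding bound: 2·exp(−2·3921·0.03²) = 2·exp(−7.05780) = 0.0017213.
Union bound over 53 events: 53·0.0017213 = 0.09123.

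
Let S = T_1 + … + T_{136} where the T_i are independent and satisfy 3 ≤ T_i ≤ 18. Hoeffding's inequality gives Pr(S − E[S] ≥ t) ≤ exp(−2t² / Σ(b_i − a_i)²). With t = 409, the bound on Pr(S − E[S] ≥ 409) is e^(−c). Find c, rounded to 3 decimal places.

10.933

Σ(b_i − a_i)² = 136·(15)² = 30600.
c = 2t²/30600 = 2·409²/30600 = 10.9334.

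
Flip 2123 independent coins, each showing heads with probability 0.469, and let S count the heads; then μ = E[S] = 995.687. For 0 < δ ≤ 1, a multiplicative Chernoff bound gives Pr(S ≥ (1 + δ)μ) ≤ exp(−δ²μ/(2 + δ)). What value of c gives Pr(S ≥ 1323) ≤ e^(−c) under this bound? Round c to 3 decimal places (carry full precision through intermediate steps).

Write 1323 = (1 + δ)μ, so δ = 1323/995.687 − 1 = 0.3287308…
Then the exponent is δ²μ/(2 + δ) = (1323 − μ)² / (μ·(2 + δ)) = 46.204511.

46.205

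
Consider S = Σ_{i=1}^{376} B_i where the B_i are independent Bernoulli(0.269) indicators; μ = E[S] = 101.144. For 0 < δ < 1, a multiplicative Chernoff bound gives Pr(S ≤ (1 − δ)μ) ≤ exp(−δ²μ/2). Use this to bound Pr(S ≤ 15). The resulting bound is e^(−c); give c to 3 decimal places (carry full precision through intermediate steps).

36.684

Write 15 = (1 − δ)μ, so δ = 1 − 15/101.144 = 0.8516966…
Then the exponent is δ²μ/2 = (μ − 15)²/(2μ) = 36.684276.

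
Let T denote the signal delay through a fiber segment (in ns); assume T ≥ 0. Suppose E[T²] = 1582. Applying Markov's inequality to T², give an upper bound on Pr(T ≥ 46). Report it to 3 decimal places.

Since T ≥ 0, the event {T ≥ 46} is the same as {T² ≥ 2116}.
Markov's inequality applied to T² gives Pr(T² ≥ 2116) ≤ E[T²]/2116 = 1582/2116 = 0.7476.

0.748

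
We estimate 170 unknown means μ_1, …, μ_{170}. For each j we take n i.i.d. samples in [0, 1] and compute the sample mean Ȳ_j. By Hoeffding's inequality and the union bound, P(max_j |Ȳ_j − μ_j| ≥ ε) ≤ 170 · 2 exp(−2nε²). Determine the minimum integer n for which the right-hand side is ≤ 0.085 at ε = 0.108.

Need 2·170·exp(−2nε²) ≤ 0.085, i.e. exp(−2nε²) ≤ 0.085/340.
So 2nε² ≥ ln(340/0.085) = 8.294050.
Hence n ≥ 8.294050/(2·0.108²) = 355.541.
The smallest integer n is 356.

356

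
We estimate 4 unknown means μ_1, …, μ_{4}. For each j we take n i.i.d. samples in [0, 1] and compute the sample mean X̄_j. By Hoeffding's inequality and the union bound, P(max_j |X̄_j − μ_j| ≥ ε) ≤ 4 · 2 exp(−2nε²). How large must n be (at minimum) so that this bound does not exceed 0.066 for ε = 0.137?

128

Need 2·4·exp(−2nε²) ≤ 0.066, i.e. exp(−2nε²) ≤ 0.066/8.
So 2nε² ≥ ln(8/0.066) = 4.797542.
Hence n ≥ 4.797542/(2·0.137²) = 127.805.
The smallest integer n is 128.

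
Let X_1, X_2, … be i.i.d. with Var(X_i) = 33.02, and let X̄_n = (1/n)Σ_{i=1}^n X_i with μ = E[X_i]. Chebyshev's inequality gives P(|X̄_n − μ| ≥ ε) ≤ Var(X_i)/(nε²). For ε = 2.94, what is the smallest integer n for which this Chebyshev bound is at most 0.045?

Require 33.02/(n·2.94²) ≤ 0.045, i.e. n ≥ 33.02/(0.045·2.94²) = 84.893.
The smallest integer n is 85.

85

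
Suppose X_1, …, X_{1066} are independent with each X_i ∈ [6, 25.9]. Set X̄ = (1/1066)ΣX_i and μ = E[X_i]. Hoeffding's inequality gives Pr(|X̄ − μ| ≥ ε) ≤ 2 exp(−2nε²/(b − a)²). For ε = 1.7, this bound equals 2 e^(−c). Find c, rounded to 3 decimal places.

c = 2nε²/(b − a)² = 2·1066·1.7² / 19.9² = 15.5589.

15.559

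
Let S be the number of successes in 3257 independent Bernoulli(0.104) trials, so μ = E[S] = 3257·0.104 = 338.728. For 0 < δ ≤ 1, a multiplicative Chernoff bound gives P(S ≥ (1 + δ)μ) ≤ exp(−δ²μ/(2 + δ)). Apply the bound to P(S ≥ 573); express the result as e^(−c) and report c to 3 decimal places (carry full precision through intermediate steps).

60.197

Write 573 = (1 + δ)μ, so δ = 573/338.728 − 1 = 0.6916228…
Then the exponent is δ²μ/(2 + δ) = (573 − μ)² / (μ·(2 + δ)) = 60.197087.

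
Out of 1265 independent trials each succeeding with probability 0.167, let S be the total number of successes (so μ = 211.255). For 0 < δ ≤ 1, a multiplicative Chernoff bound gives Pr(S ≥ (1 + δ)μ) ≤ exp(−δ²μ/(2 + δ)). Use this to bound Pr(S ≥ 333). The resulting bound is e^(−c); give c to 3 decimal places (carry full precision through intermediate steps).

Write 333 = (1 + δ)μ, so δ = 333/211.255 − 1 = 0.5762941…
Then the exponent is δ²μ/(2 + δ) = (333 − μ)² / (μ·(2 + δ)) = 27.233273.

27.233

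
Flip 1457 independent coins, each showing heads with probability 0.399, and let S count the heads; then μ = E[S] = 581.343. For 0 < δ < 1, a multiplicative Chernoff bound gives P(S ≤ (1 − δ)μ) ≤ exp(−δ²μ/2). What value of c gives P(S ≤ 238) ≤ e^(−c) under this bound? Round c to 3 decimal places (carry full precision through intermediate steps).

Write 238 = (1 − δ)μ, so δ = 1 − 238/581.343 = 0.5906031…
Then the exponent is δ²μ/2 = (μ − 238)²/(2μ) = 101.389727.

101.390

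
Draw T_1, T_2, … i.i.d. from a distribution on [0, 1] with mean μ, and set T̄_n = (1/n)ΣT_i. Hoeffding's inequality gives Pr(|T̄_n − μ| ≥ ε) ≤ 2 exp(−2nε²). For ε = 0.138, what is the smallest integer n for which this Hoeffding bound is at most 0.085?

83

Require 2·exp(−2nε²) ≤ 0.085, i.e. 2nε² ≥ ln(2/0.085) = 3.158251.
So n ≥ 3.158251 / (2·0.138²) = 82.920.
The smallest integer n is 83.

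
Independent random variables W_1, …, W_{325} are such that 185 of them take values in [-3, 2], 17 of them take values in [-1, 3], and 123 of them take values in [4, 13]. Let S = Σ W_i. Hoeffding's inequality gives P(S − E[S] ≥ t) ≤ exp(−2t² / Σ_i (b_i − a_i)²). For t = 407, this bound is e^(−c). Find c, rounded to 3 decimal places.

22.295

Σ(b_i − a_i)² = 185·5² + 17·4² + 123·9² = 14860.
c = 2t² / 14860 = 2·407² / 14860 = 22.2946.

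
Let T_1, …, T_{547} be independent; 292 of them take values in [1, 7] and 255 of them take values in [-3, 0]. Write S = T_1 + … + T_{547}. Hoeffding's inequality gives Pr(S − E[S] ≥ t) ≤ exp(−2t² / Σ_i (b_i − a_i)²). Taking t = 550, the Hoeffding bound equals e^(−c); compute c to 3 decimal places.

47.240

Σ(b_i − a_i)² = 292·6² + 255·3² = 12807.
c = 2t² / 12807 = 2·550² / 12807 = 47.2398.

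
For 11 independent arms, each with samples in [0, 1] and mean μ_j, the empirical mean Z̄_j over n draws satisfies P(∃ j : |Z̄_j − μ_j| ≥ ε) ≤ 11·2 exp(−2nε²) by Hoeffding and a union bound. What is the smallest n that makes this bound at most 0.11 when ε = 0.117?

Need 2·11·exp(−2nε²) ≤ 0.11, i.e. exp(−2nε²) ≤ 0.11/22.
So 2nε² ≥ ln(22/0.11) = 5.298317.
Hence n ≥ 5.298317/(2·0.117²) = 193.525.
The smallest integer n is 194.

194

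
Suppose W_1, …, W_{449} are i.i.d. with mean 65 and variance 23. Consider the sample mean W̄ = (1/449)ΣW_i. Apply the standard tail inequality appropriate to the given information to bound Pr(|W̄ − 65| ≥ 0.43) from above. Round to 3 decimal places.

With mean and variance of each term known, Chebyshev's inequality bounds the deviation of the sum (or sample mean).
Var(W̄) = Var(W_i)/n = 23/449 = 0.051225.
Chebyshev: Pr(|W̄ − 65| ≥ 0.43) ≤ Var(W̄)/(0.43)² = 23/(449·0.43²) = 0.2770.

0.277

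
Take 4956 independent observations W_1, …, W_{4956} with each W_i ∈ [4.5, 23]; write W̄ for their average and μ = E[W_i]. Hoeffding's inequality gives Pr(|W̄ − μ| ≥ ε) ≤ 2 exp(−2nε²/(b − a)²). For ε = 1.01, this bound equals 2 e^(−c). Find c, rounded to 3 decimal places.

c = 2nε²/(b − a)² = 2·4956·1.01² / 18.5² = 29.5434.

29.543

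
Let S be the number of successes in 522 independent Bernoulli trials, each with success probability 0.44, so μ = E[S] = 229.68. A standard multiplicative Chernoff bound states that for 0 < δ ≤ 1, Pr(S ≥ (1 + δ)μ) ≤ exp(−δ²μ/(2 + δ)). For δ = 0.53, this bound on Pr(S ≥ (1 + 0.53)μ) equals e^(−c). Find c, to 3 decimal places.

c = δ²μ/(2 + δ) = 0.53²·229.68/(2 + 0.53) = 25.5008.

25.501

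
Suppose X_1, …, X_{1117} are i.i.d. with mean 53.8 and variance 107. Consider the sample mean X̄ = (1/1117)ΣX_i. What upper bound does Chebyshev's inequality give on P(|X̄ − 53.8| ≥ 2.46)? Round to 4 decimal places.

Var(X̄) = Var(X_i)/n = 107/1117 = 0.095792.
Chebyshev: P(|X̄ − 53.8| ≥ 2.46) ≤ Var(X̄)/(2.46)² = 107/(1117·2.46²) = 0.0158.

0.0158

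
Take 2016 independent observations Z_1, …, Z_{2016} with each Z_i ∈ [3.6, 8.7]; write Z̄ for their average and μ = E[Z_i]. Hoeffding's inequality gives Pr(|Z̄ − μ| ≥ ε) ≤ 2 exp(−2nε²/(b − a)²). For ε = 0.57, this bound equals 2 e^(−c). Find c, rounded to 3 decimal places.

c = 2nε²/(b − a)² = 2·2016·0.57² / 5.1² = 50.3651.

50.365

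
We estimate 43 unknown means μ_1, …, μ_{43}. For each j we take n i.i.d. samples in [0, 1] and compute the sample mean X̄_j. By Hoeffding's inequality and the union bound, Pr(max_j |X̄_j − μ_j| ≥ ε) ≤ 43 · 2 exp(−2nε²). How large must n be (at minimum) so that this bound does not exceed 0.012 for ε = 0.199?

Need 2·43·exp(−2nε²) ≤ 0.012, i.e. exp(−2nε²) ≤ 0.012/86.
So 2nε² ≥ ln(86/0.012) = 8.877196.
Hence n ≥ 8.877196/(2·0.199²) = 112.083.
The smallest integer n is 113.

113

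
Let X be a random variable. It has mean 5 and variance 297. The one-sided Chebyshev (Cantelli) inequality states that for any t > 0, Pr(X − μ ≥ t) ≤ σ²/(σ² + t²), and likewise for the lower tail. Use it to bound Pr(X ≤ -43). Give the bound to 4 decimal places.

Here σ² = 297 and t = 48, so σ² + t² = 2601.
Cantelli's bound: 297/2601 = 0.1142.

0.1142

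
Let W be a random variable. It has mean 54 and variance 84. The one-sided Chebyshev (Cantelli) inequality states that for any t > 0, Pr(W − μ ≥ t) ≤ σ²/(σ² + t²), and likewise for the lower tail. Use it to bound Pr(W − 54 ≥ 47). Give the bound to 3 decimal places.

Here σ² = 84 and t = 47, so σ² + t² = 2293.
Cantelli's bound: 84/2293 = 0.0366.

0.037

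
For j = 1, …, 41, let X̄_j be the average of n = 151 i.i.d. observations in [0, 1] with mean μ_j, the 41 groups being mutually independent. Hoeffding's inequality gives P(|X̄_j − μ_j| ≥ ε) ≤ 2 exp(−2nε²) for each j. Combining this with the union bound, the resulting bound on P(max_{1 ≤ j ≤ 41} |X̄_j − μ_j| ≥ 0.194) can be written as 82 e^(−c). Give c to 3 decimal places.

Union bound over the 41 events: P(max_{1 ≤ j ≤ 41} |X̄_j − μ_j| ≥ 0.194) ≤ 41·2·exp(−2nε²) = 82 exp(−2·151·0.194²).
So c = 2·151·0.194² = 11.3661.

11.366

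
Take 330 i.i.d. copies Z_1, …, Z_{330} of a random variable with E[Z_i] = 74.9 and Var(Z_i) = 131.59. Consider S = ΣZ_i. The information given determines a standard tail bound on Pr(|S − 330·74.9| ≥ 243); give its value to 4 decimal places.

With mean and variance of each term known, Chebyshev's inequality bounds the deviation of the sum (or sample mean).
Var(S) = n·Var(Z_i) = 330·131.59 = 43424.7.
Chebyshev: Pr(|S − 330·74.9| ≥ 243) ≤ Var(S)/243² = 43424.7/59049 = 0.7354.

0.7354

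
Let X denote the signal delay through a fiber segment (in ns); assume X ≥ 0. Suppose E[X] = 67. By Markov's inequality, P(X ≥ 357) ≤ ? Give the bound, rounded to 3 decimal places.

0.188

Markov's inequality: for a non-negative random variable, P(X ≥ a) ≤ E[X]/a.
Here E[X] = 67 and a = 357, so the bound is 67/357 = 0.1877.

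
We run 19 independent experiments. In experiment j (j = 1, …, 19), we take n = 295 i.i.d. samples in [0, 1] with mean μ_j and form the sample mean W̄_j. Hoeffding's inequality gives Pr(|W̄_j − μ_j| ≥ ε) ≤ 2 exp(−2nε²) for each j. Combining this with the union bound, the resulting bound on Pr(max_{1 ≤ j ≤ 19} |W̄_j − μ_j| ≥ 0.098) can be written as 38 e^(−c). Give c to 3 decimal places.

Union bound over the 19 events: Pr(max_{1 ≤ j ≤ 19} |W̄_j − μ_j| ≥ 0.098) ≤ 19·2·exp(−2nε²) = 38 exp(−2·295·0.098²).
So c = 2·295·0.098² = 5.6664.

5.666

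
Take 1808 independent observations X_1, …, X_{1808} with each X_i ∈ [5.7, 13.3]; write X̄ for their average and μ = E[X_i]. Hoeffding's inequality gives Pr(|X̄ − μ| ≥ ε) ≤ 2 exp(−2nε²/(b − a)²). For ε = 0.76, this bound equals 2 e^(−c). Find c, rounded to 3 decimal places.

c = 2nε²/(b − a)² = 2·1808·0.76² / 7.6² = 36.1600.

36.160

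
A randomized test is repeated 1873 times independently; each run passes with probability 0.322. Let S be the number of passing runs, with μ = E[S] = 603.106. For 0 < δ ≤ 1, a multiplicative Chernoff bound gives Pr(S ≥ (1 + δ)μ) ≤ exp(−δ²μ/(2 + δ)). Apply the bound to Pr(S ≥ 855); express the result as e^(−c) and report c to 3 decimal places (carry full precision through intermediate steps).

43.516

Write 855 = (1 + δ)μ, so δ = 855/603.106 − 1 = 0.4176612…
Then the exponent is δ²μ/(2 + δ) = (855 − μ)² / (μ·(2 + δ)) = 43.515758.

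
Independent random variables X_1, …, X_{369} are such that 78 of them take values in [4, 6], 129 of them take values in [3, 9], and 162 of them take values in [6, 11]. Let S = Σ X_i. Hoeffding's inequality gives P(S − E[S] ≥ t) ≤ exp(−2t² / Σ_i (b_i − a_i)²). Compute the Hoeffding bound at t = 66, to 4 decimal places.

0.3801

Σ(b_i − a_i)² = 78·2² + 129·6² + 162·5² = 9006.
Exponent = 2·66² / 9006 = 0.96736.
Bound = exp(−0.96736) = 0.38009.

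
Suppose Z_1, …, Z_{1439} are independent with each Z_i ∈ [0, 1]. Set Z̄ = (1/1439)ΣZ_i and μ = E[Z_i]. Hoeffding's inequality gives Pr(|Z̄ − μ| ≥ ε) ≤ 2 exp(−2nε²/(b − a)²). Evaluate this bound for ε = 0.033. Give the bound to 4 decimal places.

0.0871

Exponent: 2nε²/(b − a)² = 2·1439·0.033² / 1² = 3.13414.
Bound = 2·exp(−3.13414) = 0.08707.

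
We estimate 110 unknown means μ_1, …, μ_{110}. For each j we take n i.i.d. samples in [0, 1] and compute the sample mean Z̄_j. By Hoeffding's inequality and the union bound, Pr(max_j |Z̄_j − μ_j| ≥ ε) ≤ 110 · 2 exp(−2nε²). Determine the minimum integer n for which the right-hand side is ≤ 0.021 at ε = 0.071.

919

Need 2·110·exp(−2nε²) ≤ 0.021, i.e. exp(−2nε²) ≤ 0.021/220.
So 2nε² ≥ ln(220/0.021) = 9.256860.
Hence n ≥ 9.256860/(2·0.071²) = 918.157.
The smallest integer n is 919.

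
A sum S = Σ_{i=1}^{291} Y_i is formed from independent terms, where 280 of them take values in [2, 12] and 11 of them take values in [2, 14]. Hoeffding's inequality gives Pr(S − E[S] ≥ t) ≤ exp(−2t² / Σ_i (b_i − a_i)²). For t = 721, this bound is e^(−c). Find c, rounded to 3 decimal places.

35.143

Σ(b_i − a_i)² = 280·10² + 11·12² = 29584.
c = 2t² / 29584 = 2·721² / 29584 = 35.1434.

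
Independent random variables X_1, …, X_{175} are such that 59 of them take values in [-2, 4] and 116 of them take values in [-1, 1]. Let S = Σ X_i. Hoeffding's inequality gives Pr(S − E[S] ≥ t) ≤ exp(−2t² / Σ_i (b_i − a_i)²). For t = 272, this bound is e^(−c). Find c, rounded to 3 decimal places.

57.175

Σ(b_i − a_i)² = 59·6² + 116·2² = 2588.
c = 2t² / 2588 = 2·272² / 2588 = 57.1747.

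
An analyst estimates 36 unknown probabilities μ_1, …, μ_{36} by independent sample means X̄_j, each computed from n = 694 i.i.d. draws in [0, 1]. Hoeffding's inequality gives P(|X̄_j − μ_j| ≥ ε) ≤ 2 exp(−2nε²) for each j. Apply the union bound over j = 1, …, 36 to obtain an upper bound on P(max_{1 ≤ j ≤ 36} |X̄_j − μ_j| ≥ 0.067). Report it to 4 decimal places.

0.1417

Per-experiment Hoeffding bound: 2·exp(−2·694·0.067²) = 2·exp(−6.23073) = 0.003936.
Union bound over 36 events: 36·0.003936 = 0.14170.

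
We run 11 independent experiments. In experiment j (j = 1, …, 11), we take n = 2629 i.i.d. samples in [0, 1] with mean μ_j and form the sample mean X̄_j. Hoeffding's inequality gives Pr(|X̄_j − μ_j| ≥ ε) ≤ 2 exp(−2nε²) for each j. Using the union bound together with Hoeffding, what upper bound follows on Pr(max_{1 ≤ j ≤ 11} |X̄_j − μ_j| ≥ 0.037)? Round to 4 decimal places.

0.0165

Per-experiment Hoeffding bound: 2·exp(−2·2629·0.037²) = 2·exp(−7.19820) = 0.0014959.
Union bound over 11 events: 11·0.0014959 = 0.01645.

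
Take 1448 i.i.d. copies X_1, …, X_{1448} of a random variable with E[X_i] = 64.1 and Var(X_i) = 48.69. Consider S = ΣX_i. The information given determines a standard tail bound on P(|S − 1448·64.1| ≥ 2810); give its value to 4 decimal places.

0.0089

With mean and variance of each term known, Chebyshev's inequality bounds the deviation of the sum (or sample mean).
Var(S) = n·Var(X_i) = 1448·48.69 = 70503.12.
Chebyshev: P(|S − 1448·64.1| ≥ 2810) ≤ Var(S)/2810² = 70503.12/7896100 = 0.0089.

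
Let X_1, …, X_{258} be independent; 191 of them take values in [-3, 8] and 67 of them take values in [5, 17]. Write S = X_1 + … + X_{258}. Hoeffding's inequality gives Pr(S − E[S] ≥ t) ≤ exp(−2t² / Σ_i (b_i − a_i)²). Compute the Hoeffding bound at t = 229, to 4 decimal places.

Σ(b_i − a_i)² = 191·11² + 67·12² = 32759.
Exponent = 2·229² / 32759 = 3.20162.
Bound = exp(−3.20162) = 0.04070.

0.0407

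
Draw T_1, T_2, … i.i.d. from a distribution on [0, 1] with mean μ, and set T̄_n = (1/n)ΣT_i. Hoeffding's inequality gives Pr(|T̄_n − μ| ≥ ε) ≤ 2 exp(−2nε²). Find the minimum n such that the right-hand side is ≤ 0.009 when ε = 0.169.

Require 2·exp(−2nε²) ≤ 0.009, i.e. 2nε² ≥ ln(2/0.009) = 5.403678.
So n ≥ 5.403678 / (2·0.169²) = 94.599.
The smallest integer n is 95.

95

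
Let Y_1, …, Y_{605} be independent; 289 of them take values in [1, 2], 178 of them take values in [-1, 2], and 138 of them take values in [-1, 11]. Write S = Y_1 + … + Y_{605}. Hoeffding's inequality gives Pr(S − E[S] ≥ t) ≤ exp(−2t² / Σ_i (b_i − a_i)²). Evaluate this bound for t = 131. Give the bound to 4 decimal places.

Σ(b_i − a_i)² = 289·1² + 178·3² + 138·12² = 21763.
Exponent = 2·131² / 21763 = 1.57708.
Bound = exp(−1.57708) = 0.20658.

0.2066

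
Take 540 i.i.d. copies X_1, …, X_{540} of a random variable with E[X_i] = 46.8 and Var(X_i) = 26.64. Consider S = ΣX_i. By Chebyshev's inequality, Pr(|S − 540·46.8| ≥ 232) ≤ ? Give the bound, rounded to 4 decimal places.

0.2673

Var(S) = n·Var(X_i) = 540·26.64 = 14385.6.
Chebyshev: Pr(|S − 540·46.8| ≥ 232) ≤ Var(S)/232² = 14385.6/53824 = 0.2673.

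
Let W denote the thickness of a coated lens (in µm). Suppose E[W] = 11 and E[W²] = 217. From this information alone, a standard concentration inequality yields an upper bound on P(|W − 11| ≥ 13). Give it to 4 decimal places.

The first two moments determine the variance, so Chebyshev's inequality is the sharpest standard bound available.
Var(W) = E[W²] − (E[W])² = 217 − 121 = 96.
Chebyshev's inequality: P(|W − μ| ≥ t) ≤ Var(W)/t² = 96/169 = 0.5680.

0.5680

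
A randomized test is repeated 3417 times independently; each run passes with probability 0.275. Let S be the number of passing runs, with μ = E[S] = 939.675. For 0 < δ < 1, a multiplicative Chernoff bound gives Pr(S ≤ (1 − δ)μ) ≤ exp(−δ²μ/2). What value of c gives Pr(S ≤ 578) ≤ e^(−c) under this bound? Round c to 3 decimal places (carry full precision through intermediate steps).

69.603

Write 578 = (1 − δ)μ, so δ = 1 − 578/939.675 = 0.3848937…
Then the exponent is δ²μ/2 = (μ − 578)²/(2μ) = 69.603217.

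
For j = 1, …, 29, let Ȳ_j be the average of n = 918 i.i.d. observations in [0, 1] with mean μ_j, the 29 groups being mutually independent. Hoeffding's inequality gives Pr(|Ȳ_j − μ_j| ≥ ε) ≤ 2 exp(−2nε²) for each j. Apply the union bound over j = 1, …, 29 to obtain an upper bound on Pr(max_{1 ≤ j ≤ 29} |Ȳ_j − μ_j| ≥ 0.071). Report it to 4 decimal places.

0.0055

Per-experiment Hoeffding bound: 2·exp(−2·918·0.071²) = 2·exp(−9.25528) = 0.00019121.
Union bound over 29 events: 29·0.00019121 = 0.00555.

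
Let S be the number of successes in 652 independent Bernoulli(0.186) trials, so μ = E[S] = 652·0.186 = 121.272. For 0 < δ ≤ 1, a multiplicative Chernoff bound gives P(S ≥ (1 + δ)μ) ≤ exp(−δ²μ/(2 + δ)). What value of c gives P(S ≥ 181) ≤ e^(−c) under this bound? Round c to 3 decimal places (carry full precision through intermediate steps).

Write 181 = (1 + δ)μ, so δ = 181/121.272 − 1 = 0.4925127…
Then the exponent is δ²μ/(2 + δ) = (181 − μ)² / (μ·(2 + δ)) = 11.802066.

11.802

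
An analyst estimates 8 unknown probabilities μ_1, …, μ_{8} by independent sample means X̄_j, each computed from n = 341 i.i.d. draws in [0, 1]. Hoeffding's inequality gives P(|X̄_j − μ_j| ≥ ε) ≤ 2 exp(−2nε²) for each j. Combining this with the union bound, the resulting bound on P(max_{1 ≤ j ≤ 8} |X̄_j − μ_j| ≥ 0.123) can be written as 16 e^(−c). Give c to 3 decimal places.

Union bound over the 8 events: P(max_{1 ≤ j ≤ 8} |X̄_j − μ_j| ≥ 0.123) ≤ 8·2·exp(−2nε²) = 16 exp(−2·341·0.123²).
So c = 2·341·0.123² = 10.3180.

10.318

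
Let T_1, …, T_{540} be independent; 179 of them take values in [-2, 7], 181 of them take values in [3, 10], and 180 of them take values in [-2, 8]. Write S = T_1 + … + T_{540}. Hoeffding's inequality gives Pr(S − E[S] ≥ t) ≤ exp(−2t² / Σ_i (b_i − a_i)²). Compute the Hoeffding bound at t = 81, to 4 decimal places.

Σ(b_i − a_i)² = 179·9² + 181·7² + 180·10² = 41368.
Exponent = 2·81² / 41368 = 0.31720.
Bound = exp(−0.31720) = 0.72818.

0.7282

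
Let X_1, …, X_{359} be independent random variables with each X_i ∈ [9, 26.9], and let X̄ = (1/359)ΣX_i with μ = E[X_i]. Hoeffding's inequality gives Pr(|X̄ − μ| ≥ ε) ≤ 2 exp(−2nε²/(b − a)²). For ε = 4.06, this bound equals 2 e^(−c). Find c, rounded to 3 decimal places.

36.938

c = 2nε²/(b − a)² = 2·359·4.06² / 17.9² = 36.9378.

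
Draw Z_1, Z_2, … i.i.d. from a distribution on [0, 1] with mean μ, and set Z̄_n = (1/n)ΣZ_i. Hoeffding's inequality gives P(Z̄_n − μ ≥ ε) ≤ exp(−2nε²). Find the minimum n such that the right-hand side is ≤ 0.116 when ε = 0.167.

Require exp(−2nε²) ≤ 0.116, i.e. 2nε² ≥ ln(1/0.116) = 2.154165.
So n ≥ 2.154165 / (2·0.167²) = 38.620.
The smallest integer n is 39.

39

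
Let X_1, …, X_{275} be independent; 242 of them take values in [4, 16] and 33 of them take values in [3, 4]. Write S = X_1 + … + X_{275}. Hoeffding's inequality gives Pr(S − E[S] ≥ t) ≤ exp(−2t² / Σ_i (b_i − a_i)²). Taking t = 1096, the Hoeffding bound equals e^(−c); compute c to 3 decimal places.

68.875

Σ(b_i − a_i)² = 242·12² + 33·1² = 34881.
c = 2t² / 34881 = 2·1096² / 34881 = 68.8751.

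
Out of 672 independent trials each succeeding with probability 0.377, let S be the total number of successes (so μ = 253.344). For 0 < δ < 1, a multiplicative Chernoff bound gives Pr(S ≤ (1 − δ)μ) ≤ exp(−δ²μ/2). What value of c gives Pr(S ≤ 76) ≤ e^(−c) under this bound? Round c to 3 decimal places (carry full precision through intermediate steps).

62.072

Write 76 = (1 − δ)μ, so δ = 1 − 76/253.344 = 0.7000126…
Then the exponent is δ²μ/2 = (μ − 76)²/(2μ) = 62.071520.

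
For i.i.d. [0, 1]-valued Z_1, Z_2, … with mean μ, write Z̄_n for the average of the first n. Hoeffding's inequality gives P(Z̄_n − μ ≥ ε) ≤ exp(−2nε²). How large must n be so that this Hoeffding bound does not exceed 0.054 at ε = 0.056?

466

Require exp(−2nε²) ≤ 0.054, i.e. 2nε² ≥ ln(1/0.054) = 2.918771.
So n ≥ 2.918771 / (2·0.056²) = 465.365.
The smallest integer n is 466.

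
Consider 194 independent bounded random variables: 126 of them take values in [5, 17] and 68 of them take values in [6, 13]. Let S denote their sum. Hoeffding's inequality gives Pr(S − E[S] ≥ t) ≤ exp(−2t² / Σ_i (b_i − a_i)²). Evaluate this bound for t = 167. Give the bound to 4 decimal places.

0.0745

Σ(b_i − a_i)² = 126·12² + 68·7² = 21476.
Exponent = 2·167² / 21476 = 2.59722.
Bound = exp(−2.59722) = 0.07448.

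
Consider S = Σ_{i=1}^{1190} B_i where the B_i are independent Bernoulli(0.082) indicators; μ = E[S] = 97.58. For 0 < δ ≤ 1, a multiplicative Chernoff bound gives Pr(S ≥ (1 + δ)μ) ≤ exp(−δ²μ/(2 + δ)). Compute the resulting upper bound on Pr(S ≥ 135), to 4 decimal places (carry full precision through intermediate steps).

Write 135 = (1 + δ)μ, so δ = 135/97.58 − 1 = 0.3834802…
Then the exponent is δ²μ/(2 + δ) = (135 − μ)² / (μ·(2 + δ)) = 6.020537.
Bound = exp(−6.020537) = 0.00243.

0.0024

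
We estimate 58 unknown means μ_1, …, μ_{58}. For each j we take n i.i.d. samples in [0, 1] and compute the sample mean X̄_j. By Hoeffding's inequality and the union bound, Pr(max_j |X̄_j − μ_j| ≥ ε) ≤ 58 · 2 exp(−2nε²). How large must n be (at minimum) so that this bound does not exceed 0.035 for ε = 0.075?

721

Need 2·58·exp(−2nε²) ≤ 0.035, i.e. exp(−2nε²) ≤ 0.035/116.
So 2nε² ≥ ln(116/0.035) = 8.105997.
Hence n ≥ 8.105997/(2·0.075²) = 720.533.
The smallest integer n is 721.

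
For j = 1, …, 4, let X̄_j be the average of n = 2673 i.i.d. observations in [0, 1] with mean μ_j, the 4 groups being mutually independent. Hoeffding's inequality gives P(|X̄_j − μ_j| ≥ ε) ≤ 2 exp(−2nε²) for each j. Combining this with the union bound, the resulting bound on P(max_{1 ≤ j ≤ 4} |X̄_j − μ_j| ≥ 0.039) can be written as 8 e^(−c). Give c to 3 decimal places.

8.131

Union bound over the 4 events: P(max_{1 ≤ j ≤ 4} |X̄_j − μ_j| ≥ 0.039) ≤ 4·2·exp(−2nε²) = 8 exp(−2·2673·0.039²).
So c = 2·2673·0.039² = 8.1313.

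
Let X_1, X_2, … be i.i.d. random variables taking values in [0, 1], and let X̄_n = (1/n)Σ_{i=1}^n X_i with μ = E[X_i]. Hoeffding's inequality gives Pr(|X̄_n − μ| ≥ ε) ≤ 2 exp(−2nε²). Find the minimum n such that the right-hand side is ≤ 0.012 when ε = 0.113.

Require 2·exp(−2nε²) ≤ 0.012, i.e. 2nε² ≥ ln(2/0.012) = 5.115996.
So n ≥ 5.115996 / (2·0.113²) = 200.329.
The smallest integer n is 201.

201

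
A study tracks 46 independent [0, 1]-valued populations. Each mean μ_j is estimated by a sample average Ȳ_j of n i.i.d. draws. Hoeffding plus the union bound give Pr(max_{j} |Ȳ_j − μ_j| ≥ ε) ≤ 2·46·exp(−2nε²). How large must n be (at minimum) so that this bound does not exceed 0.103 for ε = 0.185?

Need 2·46·exp(−2nε²) ≤ 0.103, i.e. exp(−2nε²) ≤ 0.103/92.
So 2nε² ≥ ln(92/0.103) = 6.794815.
Hence n ≥ 6.794815/(2·0.185²) = 99.267.
The smallest integer n is 100.

100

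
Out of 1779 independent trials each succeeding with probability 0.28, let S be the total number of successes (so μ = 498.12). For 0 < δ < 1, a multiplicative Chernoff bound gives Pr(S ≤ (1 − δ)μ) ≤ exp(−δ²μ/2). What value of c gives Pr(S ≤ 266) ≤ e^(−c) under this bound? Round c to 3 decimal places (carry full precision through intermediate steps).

54.083

Write 266 = (1 − δ)μ, so δ = 1 − 266/498.12 = 0.4659921…
Then the exponent is δ²μ/2 = (μ − 266)²/(2μ) = 54.083047.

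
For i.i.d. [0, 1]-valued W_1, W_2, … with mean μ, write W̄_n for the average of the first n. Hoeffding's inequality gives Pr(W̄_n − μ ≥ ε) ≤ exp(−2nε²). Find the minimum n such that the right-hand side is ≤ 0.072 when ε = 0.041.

Require exp(−2nε²) ≤ 0.072, i.e. 2nε² ≥ ln(1/0.072) = 2.631089.
So n ≥ 2.631089 / (2·0.041²) = 782.596.
The smallest integer n is 783.

783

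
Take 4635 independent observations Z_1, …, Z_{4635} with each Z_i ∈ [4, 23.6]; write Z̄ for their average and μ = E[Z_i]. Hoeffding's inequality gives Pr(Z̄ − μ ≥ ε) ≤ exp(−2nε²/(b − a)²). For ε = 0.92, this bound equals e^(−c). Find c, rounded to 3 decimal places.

20.424

c = 2nε²/(b − a)² = 2·4635·0.92² / 19.6² = 20.4241.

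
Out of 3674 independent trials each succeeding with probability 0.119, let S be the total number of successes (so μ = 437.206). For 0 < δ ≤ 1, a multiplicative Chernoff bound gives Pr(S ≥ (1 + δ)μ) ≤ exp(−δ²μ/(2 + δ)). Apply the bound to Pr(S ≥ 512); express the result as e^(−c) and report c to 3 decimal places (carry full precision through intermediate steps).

Write 512 = (1 + δ)μ, so δ = 512/437.206 − 1 = 0.1710727…
Then the exponent is δ²μ/(2 + δ) = (512 − μ)² / (μ·(2 + δ)) = 5.893497.

5.893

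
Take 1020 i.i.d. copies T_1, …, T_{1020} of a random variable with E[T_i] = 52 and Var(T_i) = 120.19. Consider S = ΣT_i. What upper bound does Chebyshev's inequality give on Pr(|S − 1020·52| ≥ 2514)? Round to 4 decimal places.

0.0194

Var(S) = n·Var(T_i) = 1020·120.19 = 122593.8.
Chebyshev: Pr(|S − 1020·52| ≥ 2514) ≤ Var(S)/2514² = 122593.8/6320196 = 0.0194.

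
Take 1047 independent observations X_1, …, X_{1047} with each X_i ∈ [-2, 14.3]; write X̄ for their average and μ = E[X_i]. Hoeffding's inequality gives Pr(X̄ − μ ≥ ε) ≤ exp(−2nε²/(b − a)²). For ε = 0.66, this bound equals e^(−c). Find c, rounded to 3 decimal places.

c = 2nε²/(b − a)² = 2·1047·0.66² / 16.3² = 3.4331.

3.433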